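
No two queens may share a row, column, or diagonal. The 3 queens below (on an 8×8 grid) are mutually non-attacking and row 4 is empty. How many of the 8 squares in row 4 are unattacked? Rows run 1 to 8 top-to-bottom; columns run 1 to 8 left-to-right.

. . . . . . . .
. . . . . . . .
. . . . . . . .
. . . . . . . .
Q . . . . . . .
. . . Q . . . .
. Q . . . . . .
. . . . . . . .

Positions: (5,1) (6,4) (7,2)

(5,1) attacks row 4 at column 1 and diagonals 2.
(6,4) attacks row 4 at column 4 and diagonals 2, 6.
(7,2) attacks row 4 at column 2 and diagonals 5.
Attacked columns: {1, 2, 4, 5, 6}. Safe: {3, 7, 8}.

3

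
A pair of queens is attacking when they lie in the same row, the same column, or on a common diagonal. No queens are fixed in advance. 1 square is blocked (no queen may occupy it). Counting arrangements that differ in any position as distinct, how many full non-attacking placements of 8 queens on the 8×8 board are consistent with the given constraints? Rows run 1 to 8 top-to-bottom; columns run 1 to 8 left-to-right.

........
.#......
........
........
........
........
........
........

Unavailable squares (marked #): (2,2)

76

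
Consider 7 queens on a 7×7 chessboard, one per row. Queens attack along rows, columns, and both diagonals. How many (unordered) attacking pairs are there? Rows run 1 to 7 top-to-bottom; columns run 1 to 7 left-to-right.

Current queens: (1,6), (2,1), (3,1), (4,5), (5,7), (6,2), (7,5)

4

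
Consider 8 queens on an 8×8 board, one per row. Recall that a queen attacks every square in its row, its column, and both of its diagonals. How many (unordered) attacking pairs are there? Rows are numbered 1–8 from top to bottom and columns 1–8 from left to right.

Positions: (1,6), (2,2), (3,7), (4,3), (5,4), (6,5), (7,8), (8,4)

5

Same column: (5,4)–(8,4) (column 4).
Same diagonal: (1,6)–(4,3) (|1−4| = |6−3| = 3); (4,3)–(5,4) (|4−5| = |3−4| = 1); (4,3)–(6,5) (|4−6| = |3−5| = 2); (5,4)–(6,5) (|5−6| = |4−5| = 1).
Total attacking pairs: 5.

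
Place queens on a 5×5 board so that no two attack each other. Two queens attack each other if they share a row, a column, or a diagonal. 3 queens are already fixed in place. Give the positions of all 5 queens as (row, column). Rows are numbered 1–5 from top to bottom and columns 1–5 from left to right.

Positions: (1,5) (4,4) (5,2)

(1,5) (2,3) (3,1) (4,4) (5,2)

Row 2: attacked by (1,5)→{4,5}; (4,4)→{2,4}; (5,2)→{2,5}. Safe: 1, 3. Place at column 3.
Row 3: attacked by (1,5)→{3,5}; (2,3)→{2,3,4}; (4,4)→{3,4,5}; (5,2)→{2,4}. Safe: 1. Place at column 1.
Columns [5, 3, 1, 4, 2], r−c [-4, -1, 2, 0, 3], r+c [6, 5, 4, 8, 7] are all distinct, so no two queens attack.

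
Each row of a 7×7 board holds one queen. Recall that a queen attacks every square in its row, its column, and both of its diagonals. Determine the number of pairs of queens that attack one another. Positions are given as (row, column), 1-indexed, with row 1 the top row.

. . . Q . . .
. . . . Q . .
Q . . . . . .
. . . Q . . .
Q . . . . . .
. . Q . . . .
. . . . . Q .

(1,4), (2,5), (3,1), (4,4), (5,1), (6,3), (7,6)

3

Same column: (1,4)–(4,4) (column 4); (3,1)–(5,1) (column 1).
Same diagonal: (1,4)–(2,5) (|1−2| = |4−5| = 1).
Total attacking pairs: 3.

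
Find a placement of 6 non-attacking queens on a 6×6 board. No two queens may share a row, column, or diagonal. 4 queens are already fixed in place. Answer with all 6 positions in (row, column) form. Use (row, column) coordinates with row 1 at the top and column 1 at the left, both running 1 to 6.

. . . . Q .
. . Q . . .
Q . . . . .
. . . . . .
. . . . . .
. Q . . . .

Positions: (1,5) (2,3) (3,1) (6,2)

(1,5) (2,3) (3,1) (4,6) (5,4) (6,2)

Row 4: attacked by (1,5)→{2,5}; (2,3)→{1,3,5}; (3,1)→{1,2}; (6,2)→{2,4}. Safe: 6. Place at column 6.
Row 5: attacked by (1,5)→{1,5}; (2,3)→{3,6}; (3,1)→{1,3}; (4,6)→{5,6}; (6,2)→{1,2,3}. Safe: 4. Place at column 4.
Columns [5, 3, 1, 6, 4, 2], r−c [-4, -1, 2, -2, 1, 4], r+c [6, 5, 4, 10, 9, 8] are all distinct, so no two queens attack.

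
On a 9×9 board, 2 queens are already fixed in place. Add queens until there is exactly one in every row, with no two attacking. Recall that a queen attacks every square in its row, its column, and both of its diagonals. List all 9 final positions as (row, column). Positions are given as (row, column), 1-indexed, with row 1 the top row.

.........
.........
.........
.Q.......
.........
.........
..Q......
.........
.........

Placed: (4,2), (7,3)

Row 1: attacked by (4,2)→{2,5}; (7,3)→{3,9}. Safe: 1, 4, 6, 7, 8. Place at column 7.
Row 2: attacked by (1,7)→{6,7,8}; (4,2)→{2,4}; (7,3)→{3,8}. Safe: 1, 5, 9. Place at column 5.
Row 3: attacked by (1,7)→{5,7,9}; (2,5)→{4,5,6}; (4,2)→{1,2,3}; (7,3)→{3,7}. Safe: 8. Place at column 8.
Row 5: attacked by (1,7)→{3,7}; (2,5)→{2,5,8}; (3,8)→{6,8}; (4,2)→{1,2,3}; (7,3)→{1,3,5}. Safe: 4, 9. Place at column 9.
Row 6: attacked by (1,7)→{2,7}; (2,5)→{1,5,9}; (3,8)→{5,8}; (4,2)→{2,4}; (5,9)→{8,9}; (7,3)→{2,3,4}. Safe: 6. Place at column 6.
Row 8: attacked by (1,7)→{7}; (2,5)→{5}; (3,8)→{3,8}; (4,2)→{2,6}; (5,9)→{6,9}; (6,6)→{4,6,8}; (7,3)→{2,3,4}. Safe: 1. Place at column 1.
Row 9: attacked by (1,7)→{7}; (2,5)→{5}; (3,8)→{2,8}; (4,2)→{2,7}; (5,9)→{5,9}; (6,6)→{3,6,9}; (7,3)→{1,3,5}; (8,1)→{1,2}. Safe: 4. Place at column 4.
Columns [7, 5, 8, 2, 9, 6, 3, 1, 4], r−c [-6, -3, -5, 2, -4, 0, 4, 7, 5], r+c [8, 7, 11, 6, 14, 12, 10, 9, 13] are all distinct, so no two queens attack.

(1,7) (2,5) (3,8) (4,2) (5,9) (6,6) (7,3) (8,1) (9,4)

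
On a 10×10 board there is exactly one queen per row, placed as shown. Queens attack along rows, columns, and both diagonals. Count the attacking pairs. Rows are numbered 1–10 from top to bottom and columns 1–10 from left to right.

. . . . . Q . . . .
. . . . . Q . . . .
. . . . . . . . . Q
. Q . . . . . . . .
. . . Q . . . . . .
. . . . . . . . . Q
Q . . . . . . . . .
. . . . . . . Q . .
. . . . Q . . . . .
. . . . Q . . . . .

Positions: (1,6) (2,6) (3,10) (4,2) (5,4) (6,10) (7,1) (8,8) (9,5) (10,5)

Same column: (1,6)–(2,6) (column 6); (3,10)–(6,10) (column 10); (9,5)–(10,5) (column 5).
Same diagonal: (2,6)–(6,10) (|2−6| = |6−10| = 4); (2,6)–(7,1) (|2−7| = |6−1| = 5); (6,10)–(8,8) (|6−8| = |10−8| = 2).
Total attacking pairs: 6.

6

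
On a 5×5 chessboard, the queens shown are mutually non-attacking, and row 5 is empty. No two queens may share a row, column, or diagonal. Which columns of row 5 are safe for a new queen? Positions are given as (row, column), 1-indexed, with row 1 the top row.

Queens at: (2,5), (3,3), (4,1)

columns 4

(2,5) attacks row 5 at column 5 and diagonals 2.
(3,3) attacks row 5 at column 3 and diagonals 1, 5.
(4,1) attacks row 5 at column 1 and diagonals 2.
Attacked columns: {1, 2, 3, 5}. Safe: {4}.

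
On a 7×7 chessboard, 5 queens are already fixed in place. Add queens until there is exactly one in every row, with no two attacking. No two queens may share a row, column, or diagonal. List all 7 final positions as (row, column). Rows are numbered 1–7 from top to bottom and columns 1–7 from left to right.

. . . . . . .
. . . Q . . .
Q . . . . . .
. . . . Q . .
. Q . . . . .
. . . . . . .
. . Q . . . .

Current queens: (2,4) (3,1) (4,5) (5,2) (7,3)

Row 1: attacked by (2,4)→{3,4,5}; (3,1)→{1,3}; (4,5)→{2,5}; (5,2)→{2,6}; (7,3)→{3}. Safe: 7. Place at column 7.
Row 6: attacked by (1,7)→{2,7}; (2,4)→{4}; (3,1)→{1,4}; (4,5)→{3,5,7}; (5,2)→{1,2,3}; (7,3)→{2,3,4}. Safe: 6. Place at column 6.
Columns [7, 4, 1, 5, 2, 6, 3], r−c [-6, -2, 2, -1, 3, 0, 4], r+c [8, 6, 4, 9, 7, 12, 10] are all distinct, so no two queens attack.

(1,7) (2,4) (3,1) (4,5) (5,2) (6,6) (7,3)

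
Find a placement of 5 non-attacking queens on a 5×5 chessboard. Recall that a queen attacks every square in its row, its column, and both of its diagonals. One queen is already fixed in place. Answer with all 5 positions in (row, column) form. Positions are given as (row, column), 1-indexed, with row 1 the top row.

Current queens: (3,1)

Row 1: attacked by (3,1)→{1,3}. Safe: 2, 4, 5. Place at column 5.
Row 2: attacked by (1,5)→{4,5}; (3,1)→{1,2}. Safe: 3. Place at column 3.
Row 4: attacked by (1,5)→{2,5}; (2,3)→{1,3,5}; (3,1)→{1,2}. Safe: 4. Place at column 4.
Row 5: attacked by (1,5)→{1,5}; (2,3)→{3}; (3,1)→{1,3}; (4,4)→{3,4,5}. Safe: 2. Place at column 2.
Columns [5, 3, 1, 4, 2], r−c [-4, -1, 2, 0, 3], r+c [6, 5, 4, 8, 7] are all distinct, so no two queens attack.

(1,5) (2,3) (3,1) (4,4) (5,2)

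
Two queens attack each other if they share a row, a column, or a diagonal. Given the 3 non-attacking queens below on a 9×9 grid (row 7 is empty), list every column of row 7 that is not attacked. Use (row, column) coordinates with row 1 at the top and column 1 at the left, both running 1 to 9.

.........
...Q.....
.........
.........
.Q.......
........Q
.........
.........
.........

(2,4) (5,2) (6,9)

columns 1, 3, 5, 6, 7

(2,4) attacks row 7 at column 4 and diagonals 9.
(5,2) attacks row 7 at column 2 and diagonals 4.
(6,9) attacks row 7 at column 9 and diagonals 8.
Attacked columns: {2, 4, 8, 9}. Safe: {1, 3, 5, 6, 7}.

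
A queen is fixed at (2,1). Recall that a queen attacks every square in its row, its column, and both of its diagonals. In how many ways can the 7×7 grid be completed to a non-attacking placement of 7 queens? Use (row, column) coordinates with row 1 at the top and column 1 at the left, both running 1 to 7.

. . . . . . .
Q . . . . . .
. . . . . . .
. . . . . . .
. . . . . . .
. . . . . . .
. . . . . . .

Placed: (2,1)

7

Branch on row 1: col 3 → 2; col 4 → 2; col 5 → 2; col 6 → 1; col 7 → 0.
Sum: 2 + 2 + 2 + 1 + 0 = 7.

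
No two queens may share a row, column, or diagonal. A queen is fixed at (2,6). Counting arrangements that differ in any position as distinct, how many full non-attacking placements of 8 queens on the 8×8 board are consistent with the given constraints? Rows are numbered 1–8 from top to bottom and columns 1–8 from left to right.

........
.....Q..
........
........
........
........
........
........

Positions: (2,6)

14

Branch on row 1: col 1 → 1; col 2 → 2; col 3 → 8; col 4 → 3; col 8 → 0.
Sum: 1 + 2 + 8 + 3 + 0 = 14.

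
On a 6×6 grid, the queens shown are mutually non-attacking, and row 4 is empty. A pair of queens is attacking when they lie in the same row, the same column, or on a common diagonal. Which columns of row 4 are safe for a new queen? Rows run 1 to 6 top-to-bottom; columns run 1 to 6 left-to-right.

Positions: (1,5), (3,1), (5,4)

columns 6

(1,5) attacks row 4 at column 5 and diagonals 2.
(3,1) attacks row 4 at column 1 and diagonals 2.
(5,4) attacks row 4 at column 4 and diagonals 3, 5.
Attacked columns: {1, 2, 3, 4, 5}. Safe: {6}.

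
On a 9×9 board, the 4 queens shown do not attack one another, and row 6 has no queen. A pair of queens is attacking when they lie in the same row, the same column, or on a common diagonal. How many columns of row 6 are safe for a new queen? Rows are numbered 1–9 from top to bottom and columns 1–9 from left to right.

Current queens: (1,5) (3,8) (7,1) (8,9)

(1,5) attacks row 6 at column 5.
(3,8) attacks row 6 at column 8 and diagonals 5.
(7,1) attacks row 6 at column 1 and diagonals 2.
(8,9) attacks row 6 at column 9 and diagonals 7.
Attacked columns: {1, 2, 5, 7, 8, 9}. Safe: {3, 4, 6}.

3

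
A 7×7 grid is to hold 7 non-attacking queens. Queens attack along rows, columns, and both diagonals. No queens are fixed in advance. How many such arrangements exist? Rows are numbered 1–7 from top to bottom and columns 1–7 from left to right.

40

Branch on row 1: col 1 → 4; col 2 → 7; col 3 → 6; col 4 → 6; col 5 → 6; col 6 → 7; col 7 → 4.
Sum: 4 + 7 + 6 + 6 + 6 + 7 + 4 = 40.
(This is the classic 7-queens count.)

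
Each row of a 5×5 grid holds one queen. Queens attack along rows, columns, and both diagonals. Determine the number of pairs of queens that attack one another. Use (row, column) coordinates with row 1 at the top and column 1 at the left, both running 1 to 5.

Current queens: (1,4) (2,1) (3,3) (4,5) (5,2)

All columns are distinct and no two queens satisfy |Δrow| = |Δcol|, so no pair attacks.

0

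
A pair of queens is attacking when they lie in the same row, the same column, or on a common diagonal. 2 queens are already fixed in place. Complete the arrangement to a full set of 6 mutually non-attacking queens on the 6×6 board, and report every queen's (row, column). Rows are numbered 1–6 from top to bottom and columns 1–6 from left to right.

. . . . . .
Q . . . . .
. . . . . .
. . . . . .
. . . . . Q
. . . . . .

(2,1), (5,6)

(1,4) (2,1) (3,5) (4,2) (5,6) (6,3)

Row 1: attacked by (2,1)→{1,2}; (5,6)→{2,6}. Safe: 3, 4, 5. Place at column 4.
Row 3: attacked by (1,4)→{2,4,6}; (2,1)→{1,2}; (5,6)→{4,6}. Safe: 3, 5. Place at column 5.
Row 4: attacked by (1,4)→{1,4}; (2,1)→{1,3}; (3,5)→{4,5,6}; (5,6)→{5,6}. Safe: 2. Place at column 2.
Row 6: attacked by (1,4)→{4}; (2,1)→{1,5}; (3,5)→{2,5}; (4,2)→{2,4}; (5,6)→{5,6}. Safe: 3. Place at column 3.
Columns [4, 1, 5, 2, 6, 3], r−c [-3, 1, -2, 2, -1, 3], r+c [5, 3, 8, 6, 11, 9] are all distinct, so no two queens attack.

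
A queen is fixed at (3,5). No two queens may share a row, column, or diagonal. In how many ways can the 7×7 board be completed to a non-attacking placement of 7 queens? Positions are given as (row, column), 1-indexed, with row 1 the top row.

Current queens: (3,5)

Branch on row 1: col 1 → 1; col 2 → 1; col 4 → 2; col 6 → 2.
Sum: 1 + 1 + 2 + 2 = 6.

6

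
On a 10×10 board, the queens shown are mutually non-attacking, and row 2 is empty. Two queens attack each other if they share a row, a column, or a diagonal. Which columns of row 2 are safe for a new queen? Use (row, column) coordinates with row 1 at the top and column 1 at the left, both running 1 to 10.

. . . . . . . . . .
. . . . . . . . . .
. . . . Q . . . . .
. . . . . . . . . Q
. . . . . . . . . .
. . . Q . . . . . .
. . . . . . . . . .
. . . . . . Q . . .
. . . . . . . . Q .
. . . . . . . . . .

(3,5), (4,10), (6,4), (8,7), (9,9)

(3,5) attacks row 2 at column 5 and diagonals 4, 6.
(4,10) attacks row 2 at column 10 and diagonals 8.
(6,4) attacks row 2 at column 4 and diagonals 8.
(8,7) attacks row 2 at column 7 and diagonals 1.
(9,9) attacks row 2 at column 9 and diagonals 2.
Attacked columns: {1, 2, 4, 5, 6, 7, 8, 9, 10}. Safe: {3}.

columns 3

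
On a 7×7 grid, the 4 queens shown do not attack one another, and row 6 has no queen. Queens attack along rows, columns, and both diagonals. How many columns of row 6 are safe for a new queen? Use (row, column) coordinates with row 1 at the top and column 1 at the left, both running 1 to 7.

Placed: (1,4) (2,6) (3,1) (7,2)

2

(1,4) attacks row 6 at column 4.
(2,6) attacks row 6 at column 6 and diagonals 2.
(3,1) attacks row 6 at column 1 and diagonals 4.
(7,2) attacks row 6 at column 2 and diagonals 1, 3.
Attacked columns: {1, 2, 3, 4, 6}. Safe: {5, 7}.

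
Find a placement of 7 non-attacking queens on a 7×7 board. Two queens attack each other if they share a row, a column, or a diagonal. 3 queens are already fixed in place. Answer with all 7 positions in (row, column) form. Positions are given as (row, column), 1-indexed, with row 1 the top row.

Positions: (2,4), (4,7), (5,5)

(1,6) (2,4) (3,2) (4,7) (5,5) (6,3) (7,1)

Row 1: attacked by (2,4)→{3,4,5}; (4,7)→{4,7}; (5,5)→{1,5}. Safe: 2, 6. Place at column 6.
Row 3: attacked by (1,6)→{4,6}; (2,4)→{3,4,5}; (4,7)→{6,7}; (5,5)→{3,5,7}. Safe: 1, 2. Place at column 2.
Row 6: attacked by (1,6)→{1,6}; (2,4)→{4}; (3,2)→{2,5}; (4,7)→{5,7}; (5,5)→{4,5,6}. Safe: 3. Place at column 3.
Row 7: attacked by (1,6)→{6}; (2,4)→{4}; (3,2)→{2,6}; (4,7)→{4,7}; (5,5)→{3,5,7}; (6,3)→{2,3,4}. Safe: 1. Place at column 1.
Columns [6, 4, 2, 7, 5, 3, 1], r−c [-5, -2, 1, -3, 0, 3, 6], r+c [7, 6, 5, 11, 10, 9, 8] are all distinct, so no two queens attack.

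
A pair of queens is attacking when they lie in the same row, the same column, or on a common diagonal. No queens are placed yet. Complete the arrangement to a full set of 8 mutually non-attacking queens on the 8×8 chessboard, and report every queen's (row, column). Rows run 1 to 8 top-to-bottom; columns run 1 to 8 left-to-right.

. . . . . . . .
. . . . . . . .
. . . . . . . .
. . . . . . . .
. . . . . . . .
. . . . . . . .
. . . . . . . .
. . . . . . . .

(1,7) (2,2) (3,6) (4,3) (5,1) (6,4) (7,8) (8,5)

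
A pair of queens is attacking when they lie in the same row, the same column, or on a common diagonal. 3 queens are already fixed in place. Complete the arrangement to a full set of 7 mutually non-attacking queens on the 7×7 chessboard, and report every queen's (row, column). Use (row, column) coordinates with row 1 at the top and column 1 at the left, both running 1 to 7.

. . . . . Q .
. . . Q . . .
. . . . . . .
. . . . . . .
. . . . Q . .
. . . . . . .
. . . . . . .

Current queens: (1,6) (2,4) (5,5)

(1,6) (2,4) (3,2) (4,7) (5,5) (6,3) (7,1)

Row 3: attacked by (1,6)→{4,6}; (2,4)→{3,4,5}; (5,5)→{3,5,7}. Safe: 1, 2. Place at column 2.
Row 4: attacked by (1,6)→{3,6}; (2,4)→{2,4,6}; (3,2)→{1,2,3}; (5,5)→{4,5,6}. Safe: 7. Place at column 7.
Row 6: attacked by (1,6)→{1,6}; (2,4)→{4}; (3,2)→{2,5}; (4,7)→{5,7}; (5,5)→{4,5,6}. Safe: 3. Place at column 3.
Row 7: attacked by (1,6)→{6}; (2,4)→{4}; (3,2)→{2,6}; (4,7)→{4,7}; (5,5)→{3,5,7}; (6,3)→{2,3,4}. Safe: 1. Place at column 1.
Columns [6, 4, 2, 7, 5, 3, 1], r−c [-5, -2, 1, -3, 0, 3, 6], r+c [7, 6, 5, 11, 10, 9, 8] are all distinct, so no two queens attack.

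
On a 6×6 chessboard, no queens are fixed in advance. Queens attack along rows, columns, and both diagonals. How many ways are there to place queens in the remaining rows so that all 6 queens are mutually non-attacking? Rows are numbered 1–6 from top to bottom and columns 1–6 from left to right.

4

Branch on row 1: col 1 → 0; col 2 → 1; col 3 → 1; col 4 → 1; col 5 → 1; col 6 → 0.
Sum: 0 + 1 + 1 + 1 + 1 + 0 = 4.
(This is the classic 6-queens count.)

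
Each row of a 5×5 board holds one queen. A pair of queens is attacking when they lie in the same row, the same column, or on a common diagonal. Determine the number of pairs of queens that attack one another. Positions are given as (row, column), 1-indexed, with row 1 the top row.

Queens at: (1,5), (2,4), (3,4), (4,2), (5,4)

Same column: (2,4)–(3,4) (column 4); (2,4)–(5,4) (column 4); (3,4)–(5,4) (column 4).
Same diagonal: (1,5)–(2,4) (|1−2| = |5−4| = 1); (1,5)–(4,2) (|1−4| = |5−2| = 3); (2,4)–(4,2) (|2−4| = |4−2| = 2).
Total attacking pairs: 6.

6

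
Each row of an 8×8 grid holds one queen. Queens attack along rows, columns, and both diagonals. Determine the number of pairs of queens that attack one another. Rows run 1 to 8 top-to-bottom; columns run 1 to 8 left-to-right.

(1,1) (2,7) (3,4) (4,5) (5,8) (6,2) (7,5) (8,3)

3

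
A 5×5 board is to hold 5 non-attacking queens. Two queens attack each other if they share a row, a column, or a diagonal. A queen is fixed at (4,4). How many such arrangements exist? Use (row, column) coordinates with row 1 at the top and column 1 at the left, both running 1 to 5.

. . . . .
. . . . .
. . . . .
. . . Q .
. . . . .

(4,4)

Branch on row 1: col 2 → 0; col 3 → 1; col 5 → 1.
Sum: 0 + 1 + 1 = 2.

2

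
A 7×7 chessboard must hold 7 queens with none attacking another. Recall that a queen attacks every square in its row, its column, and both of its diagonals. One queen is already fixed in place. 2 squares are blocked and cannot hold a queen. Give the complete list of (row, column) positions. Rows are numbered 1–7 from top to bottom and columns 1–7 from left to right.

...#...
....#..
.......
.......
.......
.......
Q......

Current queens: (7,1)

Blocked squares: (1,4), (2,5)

(1,5) (2,2) (3,6) (4,3) (5,7) (6,4) (7,1)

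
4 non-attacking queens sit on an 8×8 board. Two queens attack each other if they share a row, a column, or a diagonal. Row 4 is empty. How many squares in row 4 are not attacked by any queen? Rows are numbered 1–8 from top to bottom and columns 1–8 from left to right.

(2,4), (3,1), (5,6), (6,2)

2

(2,4) attacks row 4 at column 4 and diagonals 2, 6.
(3,1) attacks row 4 at column 1 and diagonals 2.
(5,6) attacks row 4 at column 6 and diagonals 5, 7.
(6,2) attacks row 4 at column 2 and diagonals 4.
Attacked columns: {1, 2, 4, 5, 6, 7}. Safe: {3, 8}.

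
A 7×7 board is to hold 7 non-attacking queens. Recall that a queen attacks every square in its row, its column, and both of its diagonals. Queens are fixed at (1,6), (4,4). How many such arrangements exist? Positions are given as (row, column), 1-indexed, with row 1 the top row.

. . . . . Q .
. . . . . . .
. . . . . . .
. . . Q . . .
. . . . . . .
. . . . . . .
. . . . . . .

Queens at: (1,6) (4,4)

2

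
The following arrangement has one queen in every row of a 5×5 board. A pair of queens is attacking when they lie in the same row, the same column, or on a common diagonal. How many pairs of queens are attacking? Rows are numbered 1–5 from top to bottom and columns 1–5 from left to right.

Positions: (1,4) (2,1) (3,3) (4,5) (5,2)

All columns are distinct and no two queens satisfy |Δrow| = |Δcol|, so no pair attacks.

0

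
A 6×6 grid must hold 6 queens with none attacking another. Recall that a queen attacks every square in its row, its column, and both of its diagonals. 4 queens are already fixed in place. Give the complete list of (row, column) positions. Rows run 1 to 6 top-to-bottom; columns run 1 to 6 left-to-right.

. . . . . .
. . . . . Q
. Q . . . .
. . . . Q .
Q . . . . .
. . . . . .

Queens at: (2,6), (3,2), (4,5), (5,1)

(1,3) (2,6) (3,2) (4,5) (5,1) (6,4)

Row 1: attacked by (2,6)→{5,6}; (3,2)→{2,4}; (4,5)→{2,5}; (5,1)→{1,5}. Safe: 3. Place at column 3.
Row 6: attacked by (1,3)→{3}; (2,6)→{2,6}; (3,2)→{2,5}; (4,5)→{3,5}; (5,1)→{1,2}. Safe: 4. Place at column 4.
Columns [3, 6, 2, 5, 1, 4], r−c [-2, -4, 1, -1, 4, 2], r+c [4, 8, 5, 9, 6, 10] are all distinct, so no two queens attack.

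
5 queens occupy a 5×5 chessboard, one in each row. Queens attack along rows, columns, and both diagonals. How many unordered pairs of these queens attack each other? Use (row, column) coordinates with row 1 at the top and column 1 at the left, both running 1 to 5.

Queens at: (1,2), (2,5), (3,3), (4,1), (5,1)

Same column: (4,1)–(5,1) (column 1).
Same diagonal: (3,3)–(5,1) (|3−5| = |3−1| = 2).
Total attacking pairs: 2.

2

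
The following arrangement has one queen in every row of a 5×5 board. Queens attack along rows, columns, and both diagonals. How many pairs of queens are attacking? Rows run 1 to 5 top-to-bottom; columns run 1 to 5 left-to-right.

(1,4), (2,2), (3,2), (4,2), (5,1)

5

Same column: (2,2)–(3,2) (column 2); (2,2)–(4,2) (column 2); (3,2)–(4,2) (column 2).
Same diagonal: (1,4)–(3,2) (|1−3| = |4−2| = 2); (4,2)–(5,1) (|4−5| = |2−1| = 1).
Total attacking pairs: 5.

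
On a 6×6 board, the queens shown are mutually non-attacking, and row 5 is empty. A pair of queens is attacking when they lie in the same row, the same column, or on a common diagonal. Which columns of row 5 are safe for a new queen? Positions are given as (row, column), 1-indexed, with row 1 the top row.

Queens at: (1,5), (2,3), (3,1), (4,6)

columns 2, 4

(1,5) attacks row 5 at column 5 and diagonals 1.
(2,3) attacks row 5 at column 3 and diagonals 6.
(3,1) attacks row 5 at column 1 and diagonals 3.
(4,6) attacks row 5 at column 6 and diagonals 5.
Attacked columns: {1, 3, 5, 6}. Safe: {2, 4}.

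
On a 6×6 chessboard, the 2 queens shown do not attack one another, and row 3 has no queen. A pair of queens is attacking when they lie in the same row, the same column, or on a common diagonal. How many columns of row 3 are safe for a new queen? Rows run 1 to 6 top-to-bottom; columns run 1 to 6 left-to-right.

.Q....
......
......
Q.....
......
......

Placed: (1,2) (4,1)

(1,2) attacks row 3 at column 2 and diagonals 4.
(4,1) attacks row 3 at column 1 and diagonals 2.
Attacked columns: {1, 2, 4}. Safe: {3, 5, 6}.

3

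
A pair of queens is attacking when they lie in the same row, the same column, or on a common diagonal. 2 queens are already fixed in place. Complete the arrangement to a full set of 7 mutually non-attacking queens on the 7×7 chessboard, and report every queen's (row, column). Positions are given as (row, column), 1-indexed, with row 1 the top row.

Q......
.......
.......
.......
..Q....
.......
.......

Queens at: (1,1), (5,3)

(1,1) (2,5) (3,2) (4,6) (5,3) (6,7) (7,4)

Row 2: attacked by (1,1)→{1,2}; (5,3)→{3,6}. Safe: 4, 5, 7. Place at column 5.
Row 3: attacked by (1,1)→{1,3}; (2,5)→{4,5,6}; (5,3)→{1,3,5}. Safe: 2, 7. Place at column 2.
Row 4: attacked by (1,1)→{1,4}; (2,5)→{3,5,7}; (3,2)→{1,2,3}; (5,3)→{2,3,4}. Safe: 6. Place at column 6.
Row 6: attacked by (1,1)→{1,6}; (2,5)→{1,5}; (3,2)→{2,5}; (4,6)→{4,6}; (5,3)→{2,3,4}. Safe: 7. Place at column 7.
Row 7: attacked by (1,1)→{1,7}; (2,5)→{5}; (3,2)→{2,6}; (4,6)→{3,6}; (5,3)→{1,3,5}; (6,7)→{6,7}. Safe: 4. Place at column 4.
Columns [1, 5, 2, 6, 3, 7, 4], r−c [0, -3, 1, -2, 2, -1, 3], r+c [2, 7, 5, 10, 8, 13, 11] are all distinct, so no two queens attack.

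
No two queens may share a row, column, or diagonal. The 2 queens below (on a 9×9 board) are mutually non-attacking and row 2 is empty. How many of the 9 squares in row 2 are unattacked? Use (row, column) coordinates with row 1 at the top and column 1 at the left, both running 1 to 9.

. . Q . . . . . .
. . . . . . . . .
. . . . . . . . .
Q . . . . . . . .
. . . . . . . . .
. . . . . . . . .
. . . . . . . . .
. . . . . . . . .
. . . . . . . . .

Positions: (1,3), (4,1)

(1,3) attacks row 2 at column 3 and diagonals 2, 4.
(4,1) attacks row 2 at column 1 and diagonals 3.
Attacked columns: {1, 2, 3, 4}. Safe: {5, 6, 7, 8, 9}.

5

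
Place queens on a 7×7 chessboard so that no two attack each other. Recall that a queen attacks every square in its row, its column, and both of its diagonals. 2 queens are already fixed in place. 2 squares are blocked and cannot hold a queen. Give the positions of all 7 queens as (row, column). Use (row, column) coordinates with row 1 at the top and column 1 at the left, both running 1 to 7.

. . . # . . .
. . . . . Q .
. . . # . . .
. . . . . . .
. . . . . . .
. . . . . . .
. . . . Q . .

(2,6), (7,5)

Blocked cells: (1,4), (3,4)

(1,2) (2,6) (3,3) (4,7) (5,4) (6,1) (7,5)

Row 1: attacked by (2,6)→{5,6,7}; (7,5)→{5}. Blocked: 4. Safe: 1, 2, 3. Place at column 2.
Row 3: attacked by (1,2)→{2,4}; (2,6)→{5,6,7}; (7,5)→{1,5}. Blocked: 4. Safe: 3. Place at column 3.
Row 4: attacked by (1,2)→{2,5}; (2,6)→{4,6}; (3,3)→{2,3,4}; (7,5)→{2,5}. Safe: 1, 7. Place at column 7.
Row 5: attacked by (1,2)→{2,6}; (2,6)→{3,6}; (3,3)→{1,3,5}; (4,7)→{6,7}; (7,5)→{3,5,7}. Safe: 4. Place at column 4.
Row 6: attacked by (1,2)→{2,7}; (2,6)→{2,6}; (3,3)→{3,6}; (4,7)→{5,7}; (5,4)→{3,4,5}; (7,5)→{4,5,6}. Safe: 1. Place at column 1.
Columns [2, 6, 3, 7, 4, 1, 5], r−c [-1, -4, 0, -3, 1, 5, 2], r+c [3, 8, 6, 11, 9, 7, 12] are all distinct, so no two queens attack.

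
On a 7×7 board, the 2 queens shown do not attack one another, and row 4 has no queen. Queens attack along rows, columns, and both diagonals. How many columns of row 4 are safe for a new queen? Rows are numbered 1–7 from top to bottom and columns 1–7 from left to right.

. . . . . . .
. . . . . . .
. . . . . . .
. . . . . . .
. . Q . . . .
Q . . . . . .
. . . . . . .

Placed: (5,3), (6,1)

(5,3) attacks row 4 at column 3 and diagonals 2, 4.
(6,1) attacks row 4 at column 1 and diagonals 3.
Attacked columns: {1, 2, 3, 4}. Safe: {5, 6, 7}.

3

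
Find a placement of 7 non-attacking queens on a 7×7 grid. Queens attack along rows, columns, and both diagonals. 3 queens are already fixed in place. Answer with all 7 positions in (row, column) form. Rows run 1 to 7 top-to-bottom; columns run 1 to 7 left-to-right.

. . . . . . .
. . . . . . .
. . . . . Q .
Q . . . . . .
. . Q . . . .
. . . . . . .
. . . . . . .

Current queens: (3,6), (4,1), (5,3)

(1,2) (2,4) (3,6) (4,1) (5,3) (6,5) (7,7)

Row 1: attacked by (3,6)→{4,6}; (4,1)→{1,4}; (5,3)→{3,7}. Safe: 2, 5. Place at column 2.
Row 2: attacked by (1,2)→{1,2,3}; (3,6)→{5,6,7}; (4,1)→{1,3}; (5,3)→{3,6}. Safe: 4. Place at column 4.
Row 6: attacked by (1,2)→{2,7}; (2,4)→{4}; (3,6)→{3,6}; (4,1)→{1,3}; (5,3)→{2,3,4}. Safe: 5. Place at column 5.
Row 7: attacked by (1,2)→{2}; (2,4)→{4}; (3,6)→{2,6}; (4,1)→{1,4}; (5,3)→{1,3,5}; (6,5)→{4,5,6}. Safe: 7. Place at column 7.
Columns [2, 4, 6, 1, 3, 5, 7], r−c [-1, -2, -3, 3, 2, 1, 0], r+c [3, 6, 9, 5, 8, 11, 14] are all distinct, so no two queens attack.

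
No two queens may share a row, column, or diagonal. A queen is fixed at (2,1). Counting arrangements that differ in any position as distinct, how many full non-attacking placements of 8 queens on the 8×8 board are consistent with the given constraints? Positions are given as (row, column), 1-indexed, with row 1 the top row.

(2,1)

8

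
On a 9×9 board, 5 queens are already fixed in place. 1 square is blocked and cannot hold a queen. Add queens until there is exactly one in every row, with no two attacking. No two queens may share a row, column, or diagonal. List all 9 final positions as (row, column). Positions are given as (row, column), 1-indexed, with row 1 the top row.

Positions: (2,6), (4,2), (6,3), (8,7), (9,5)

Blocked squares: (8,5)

Row 1: attacked by (2,6)→{5,6,7}; (4,2)→{2,5}; (6,3)→{3,8}; (8,7)→{7}; (9,5)→{5}. Safe: 1, 4, 9. Place at column 1.
Row 3: attacked by (1,1)→{1,3}; (2,6)→{5,6,7}; (4,2)→{1,2,3}; (6,3)→{3,6}; (8,7)→{2,7}; (9,5)→{5}. Safe: 4, 8, 9. Place at column 4.
Row 5: attacked by (1,1)→{1,5}; (2,6)→{3,6,9}; (3,4)→{2,4,6}; (4,2)→{1,2,3}; (6,3)→{2,3,4}; (8,7)→{4,7}; (9,5)→{1,5,9}. Safe: 8. Place at column 8.
Row 7: attacked by (1,1)→{1,7}; (2,6)→{1,6}; (3,4)→{4,8}; (4,2)→{2,5}; (5,8)→{6,8}; (6,3)→{2,3,4}; (8,7)→{6,7,8}; (9,5)→{3,5,7}. Safe: 9. Place at column 9.
Columns [1, 6, 4, 2, 8, 3, 9, 7, 5], r−c [0, -4, -1, 2, -3, 3, -2, 1, 4], r+c [2, 8, 7, 6, 13, 9, 16, 15, 14] are all distinct, so no two queens attack.

(1,1) (2,6) (3,4) (4,2) (5,8) (6,3) (7,9) (8,7) (9,5)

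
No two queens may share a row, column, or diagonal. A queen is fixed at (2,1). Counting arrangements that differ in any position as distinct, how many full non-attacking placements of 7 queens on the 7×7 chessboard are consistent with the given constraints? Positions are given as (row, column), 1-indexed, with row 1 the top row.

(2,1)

7

Branch on row 1: col 3 → 2; col 4 → 2; col 5 → 2; col 6 → 1; col 7 → 0.
Sum: 2 + 2 + 2 + 1 + 0 = 7.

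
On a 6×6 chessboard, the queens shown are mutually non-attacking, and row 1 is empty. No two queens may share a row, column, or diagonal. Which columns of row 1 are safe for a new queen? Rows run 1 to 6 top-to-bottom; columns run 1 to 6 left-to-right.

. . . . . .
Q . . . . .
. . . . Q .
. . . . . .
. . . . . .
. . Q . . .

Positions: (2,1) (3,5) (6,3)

columns 4, 6

(2,1) attacks row 1 at column 1 and diagonals 2.
(3,5) attacks row 1 at column 5 and diagonals 3.
(6,3) attacks row 1 at column 3.
Attacked columns: {1, 2, 3, 5}. Safe: {4, 6}.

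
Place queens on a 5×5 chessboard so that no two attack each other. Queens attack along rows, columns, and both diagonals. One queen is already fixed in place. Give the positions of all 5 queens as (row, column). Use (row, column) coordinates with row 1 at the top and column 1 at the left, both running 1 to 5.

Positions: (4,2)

(1,1) (2,3) (3,5) (4,2) (5,4)

Row 1: attacked by (4,2)→{2,5}. Safe: 1, 3, 4. Place at column 1.
Row 2: attacked by (1,1)→{1,2}; (4,2)→{2,4}. Safe: 3, 5. Place at column 3.
Row 3: attacked by (1,1)→{1,3}; (2,3)→{2,3,4}; (4,2)→{1,2,3}. Safe: 5. Place at column 5.
Row 5: attacked by (1,1)→{1,5}; (2,3)→{3}; (3,5)→{3,5}; (4,2)→{1,2,3}. Safe: 4. Place at column 4.
Columns [1, 3, 5, 2, 4], r−c [0, -1, -2, 2, 1], r+c [2, 5, 8, 6, 9] are all distinct, so no two queens attack.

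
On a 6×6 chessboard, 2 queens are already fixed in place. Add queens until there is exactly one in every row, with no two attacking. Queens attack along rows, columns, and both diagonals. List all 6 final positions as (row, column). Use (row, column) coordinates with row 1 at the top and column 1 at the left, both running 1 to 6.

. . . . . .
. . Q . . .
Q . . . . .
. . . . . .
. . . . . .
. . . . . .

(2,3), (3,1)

(1,5) (2,3) (3,1) (4,6) (5,4) (6,2)

Row 1: attacked by (2,3)→{2,3,4}; (3,1)→{1,3}. Safe: 5, 6. Place at column 5.
Row 4: attacked by (1,5)→{2,5}; (2,3)→{1,3,5}; (3,1)→{1,2}. Safe: 4, 6. Place at column 6.
Row 5: attacked by (1,5)→{1,5}; (2,3)→{3,6}; (3,1)→{1,3}; (4,6)→{5,6}. Safe: 2, 4. Place at column 4.
Row 6: attacked by (1,5)→{5}; (2,3)→{3}; (3,1)→{1,4}; (4,6)→{4,6}; (5,4)→{3,4,5}. Safe: 2. Place at column 2.
Columns [5, 3, 1, 6, 4, 2], r−c [-4, -1, 2, -2, 1, 4], r+c [6, 5, 4, 10, 9, 8] are all distinct, so no two queens attack.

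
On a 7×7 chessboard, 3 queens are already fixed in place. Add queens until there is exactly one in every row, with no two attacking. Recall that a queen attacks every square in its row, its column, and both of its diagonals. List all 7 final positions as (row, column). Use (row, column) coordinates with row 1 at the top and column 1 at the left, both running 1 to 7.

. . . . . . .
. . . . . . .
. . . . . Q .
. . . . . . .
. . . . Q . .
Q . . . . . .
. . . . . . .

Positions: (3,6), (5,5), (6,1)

Row 1: attacked by (3,6)→{4,6}; (5,5)→{1,5}; (6,1)→{1,6}. Safe: 2, 3, 7. Place at column 7.
Row 2: attacked by (1,7)→{6,7}; (3,6)→{5,6,7}; (5,5)→{2,5}; (6,1)→{1,5}. Safe: 3, 4. Place at column 3.
Row 4: attacked by (1,7)→{4,7}; (2,3)→{1,3,5}; (3,6)→{5,6,7}; (5,5)→{4,5,6}; (6,1)→{1,3}. Safe: 2. Place at column 2.
Row 7: attacked by (1,7)→{1,7}; (2,3)→{3}; (3,6)→{2,6}; (4,2)→{2,5}; (5,5)→{3,5,7}; (6,1)→{1,2}. Safe: 4. Place at column 4.
Columns [7, 3, 6, 2, 5, 1, 4], r−c [-6, -1, -3, 2, 0, 5, 3], r+c [8, 5, 9, 6, 10, 7, 11] are all distinct, so no two queens attack.

(1,7) (2,3) (3,6) (4,2) (5,5) (6,1) (7,4)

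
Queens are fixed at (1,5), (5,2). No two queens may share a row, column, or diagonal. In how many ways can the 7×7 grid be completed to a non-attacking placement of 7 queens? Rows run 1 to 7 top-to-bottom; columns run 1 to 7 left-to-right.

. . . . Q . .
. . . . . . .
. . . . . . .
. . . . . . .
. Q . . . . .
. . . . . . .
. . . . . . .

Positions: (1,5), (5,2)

Branch on row 2: col 1 → 1; col 3 → 0; col 7 → 0.
Sum: 1 + 0 + 0 = 1.

1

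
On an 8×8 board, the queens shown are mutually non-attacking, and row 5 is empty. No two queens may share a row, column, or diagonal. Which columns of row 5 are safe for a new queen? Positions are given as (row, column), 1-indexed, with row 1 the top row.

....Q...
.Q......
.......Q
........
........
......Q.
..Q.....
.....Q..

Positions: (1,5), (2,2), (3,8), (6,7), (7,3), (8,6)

(1,5) attacks row 5 at column 5 and diagonals 1.
(2,2) attacks row 5 at column 2 and diagonals 5.
(3,8) attacks row 5 at column 8 and diagonals 6.
(6,7) attacks row 5 at column 7 and diagonals 6, 8.
(7,3) attacks row 5 at column 3 and diagonals 1, 5.
(8,6) attacks row 5 at column 6 and diagonals 3.
Attacked columns: {1, 2, 3, 5, 6, 7, 8}. Safe: {4}.

columns 4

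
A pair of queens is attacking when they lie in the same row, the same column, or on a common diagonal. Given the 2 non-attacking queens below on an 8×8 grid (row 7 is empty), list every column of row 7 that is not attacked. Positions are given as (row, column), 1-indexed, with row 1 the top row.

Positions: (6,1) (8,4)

(6,1) attacks row 7 at column 1 and diagonals 2.
(8,4) attacks row 7 at column 4 and diagonals 3, 5.
Attacked columns: {1, 2, 3, 4, 5}. Safe: {6, 7, 8}.

columns 6, 7, 8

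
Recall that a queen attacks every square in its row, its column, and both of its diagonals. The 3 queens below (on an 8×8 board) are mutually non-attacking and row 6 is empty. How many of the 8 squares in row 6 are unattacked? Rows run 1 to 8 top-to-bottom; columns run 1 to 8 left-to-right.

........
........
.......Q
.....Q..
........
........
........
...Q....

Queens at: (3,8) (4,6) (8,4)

3

(3,8) attacks row 6 at column 8 and diagonals 5.
(4,6) attacks row 6 at column 6 and diagonals 4, 8.
(8,4) attacks row 6 at column 4 and diagonals 2, 6.
Attacked columns: {2, 4, 5, 6, 8}. Safe: {1, 3, 7}.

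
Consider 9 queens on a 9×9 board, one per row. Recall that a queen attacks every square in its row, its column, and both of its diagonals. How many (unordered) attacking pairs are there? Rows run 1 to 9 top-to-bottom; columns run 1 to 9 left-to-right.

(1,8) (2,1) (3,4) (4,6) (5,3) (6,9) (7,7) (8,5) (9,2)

All columns are distinct and no two queens satisfy |Δrow| = |Δcol|, so no pair attacks.

0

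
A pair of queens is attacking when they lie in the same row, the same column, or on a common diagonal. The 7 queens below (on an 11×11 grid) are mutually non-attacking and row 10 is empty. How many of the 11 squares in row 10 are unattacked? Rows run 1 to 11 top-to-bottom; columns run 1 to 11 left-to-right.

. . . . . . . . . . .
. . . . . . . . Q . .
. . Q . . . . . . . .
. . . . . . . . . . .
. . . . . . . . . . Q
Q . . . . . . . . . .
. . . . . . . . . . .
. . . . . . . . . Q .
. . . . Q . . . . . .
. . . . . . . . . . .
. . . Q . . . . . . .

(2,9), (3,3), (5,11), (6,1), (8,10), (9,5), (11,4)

(2,9) attacks row 10 at column 9 and diagonals 1.
(3,3) attacks row 10 at column 3 and diagonals 10.
(5,11) attacks row 10 at column 11 and diagonals 6.
(6,1) attacks row 10 at column 1 and diagonals 5.
(8,10) attacks row 10 at column 10 and diagonals 8.
(9,5) attacks row 10 at column 5 and diagonals 4, 6.
(11,4) attacks row 10 at column 4 and diagonals 3, 5.
Attacked columns: {1, 3, 4, 5, 6, 8, 9, 10, 11}. Safe: {2, 7}.

2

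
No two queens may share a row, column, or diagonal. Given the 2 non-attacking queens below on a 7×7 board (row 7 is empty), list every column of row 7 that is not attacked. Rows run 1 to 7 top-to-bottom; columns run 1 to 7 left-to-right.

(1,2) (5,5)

(1,2) attacks row 7 at column 2.
(5,5) attacks row 7 at column 5 and diagonals 3, 7.
Attacked columns: {2, 3, 5, 7}. Safe: {1, 4, 6}.

columns 1, 4, 6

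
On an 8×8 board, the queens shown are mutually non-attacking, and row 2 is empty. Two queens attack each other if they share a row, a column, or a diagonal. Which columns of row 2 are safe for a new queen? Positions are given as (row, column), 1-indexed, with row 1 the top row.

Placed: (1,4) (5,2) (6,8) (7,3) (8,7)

(1,4) attacks row 2 at column 4 and diagonals 3, 5.
(5,2) attacks row 2 at column 2 and diagonals 5.
(6,8) attacks row 2 at column 8 and diagonals 4.
(7,3) attacks row 2 at column 3 and diagonals 8.
(8,7) attacks row 2 at column 7 and diagonals 1.
Attacked columns: {1, 2, 3, 4, 5, 7, 8}. Safe: {6}.

columns 6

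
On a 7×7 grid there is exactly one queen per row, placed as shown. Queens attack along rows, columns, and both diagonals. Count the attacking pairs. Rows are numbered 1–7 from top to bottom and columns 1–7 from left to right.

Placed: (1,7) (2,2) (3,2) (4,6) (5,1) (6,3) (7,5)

Same column: (2,2)–(3,2) (column 2).
Total attacking pairs: 1.

1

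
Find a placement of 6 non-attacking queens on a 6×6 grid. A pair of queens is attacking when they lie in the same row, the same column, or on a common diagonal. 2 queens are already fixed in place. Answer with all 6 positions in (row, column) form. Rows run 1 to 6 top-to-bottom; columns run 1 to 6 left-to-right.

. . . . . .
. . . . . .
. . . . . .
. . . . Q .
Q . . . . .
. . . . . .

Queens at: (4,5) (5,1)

Row 1: attacked by (4,5)→{2,5}; (5,1)→{1,5}. Safe: 3, 4, 6. Place at column 3.
Row 2: attacked by (1,3)→{2,3,4}; (4,5)→{3,5}; (5,1)→{1,4}. Safe: 6. Place at column 6.
Row 3: attacked by (1,3)→{1,3,5}; (2,6)→{5,6}; (4,5)→{4,5,6}; (5,1)→{1,3}. Safe: 2. Place at column 2.
Row 6: attacked by (1,3)→{3}; (2,6)→{2,6}; (3,2)→{2,5}; (4,5)→{3,5}; (5,1)→{1,2}. Safe: 4. Place at column 4.
Columns [3, 6, 2, 5, 1, 4], r−c [-2, -4, 1, -1, 4, 2], r+c [4, 8, 5, 9, 6, 10] are all distinct, so no two queens attack.

(1,3) (2,6) (3,2) (4,5) (5,1) (6,4)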